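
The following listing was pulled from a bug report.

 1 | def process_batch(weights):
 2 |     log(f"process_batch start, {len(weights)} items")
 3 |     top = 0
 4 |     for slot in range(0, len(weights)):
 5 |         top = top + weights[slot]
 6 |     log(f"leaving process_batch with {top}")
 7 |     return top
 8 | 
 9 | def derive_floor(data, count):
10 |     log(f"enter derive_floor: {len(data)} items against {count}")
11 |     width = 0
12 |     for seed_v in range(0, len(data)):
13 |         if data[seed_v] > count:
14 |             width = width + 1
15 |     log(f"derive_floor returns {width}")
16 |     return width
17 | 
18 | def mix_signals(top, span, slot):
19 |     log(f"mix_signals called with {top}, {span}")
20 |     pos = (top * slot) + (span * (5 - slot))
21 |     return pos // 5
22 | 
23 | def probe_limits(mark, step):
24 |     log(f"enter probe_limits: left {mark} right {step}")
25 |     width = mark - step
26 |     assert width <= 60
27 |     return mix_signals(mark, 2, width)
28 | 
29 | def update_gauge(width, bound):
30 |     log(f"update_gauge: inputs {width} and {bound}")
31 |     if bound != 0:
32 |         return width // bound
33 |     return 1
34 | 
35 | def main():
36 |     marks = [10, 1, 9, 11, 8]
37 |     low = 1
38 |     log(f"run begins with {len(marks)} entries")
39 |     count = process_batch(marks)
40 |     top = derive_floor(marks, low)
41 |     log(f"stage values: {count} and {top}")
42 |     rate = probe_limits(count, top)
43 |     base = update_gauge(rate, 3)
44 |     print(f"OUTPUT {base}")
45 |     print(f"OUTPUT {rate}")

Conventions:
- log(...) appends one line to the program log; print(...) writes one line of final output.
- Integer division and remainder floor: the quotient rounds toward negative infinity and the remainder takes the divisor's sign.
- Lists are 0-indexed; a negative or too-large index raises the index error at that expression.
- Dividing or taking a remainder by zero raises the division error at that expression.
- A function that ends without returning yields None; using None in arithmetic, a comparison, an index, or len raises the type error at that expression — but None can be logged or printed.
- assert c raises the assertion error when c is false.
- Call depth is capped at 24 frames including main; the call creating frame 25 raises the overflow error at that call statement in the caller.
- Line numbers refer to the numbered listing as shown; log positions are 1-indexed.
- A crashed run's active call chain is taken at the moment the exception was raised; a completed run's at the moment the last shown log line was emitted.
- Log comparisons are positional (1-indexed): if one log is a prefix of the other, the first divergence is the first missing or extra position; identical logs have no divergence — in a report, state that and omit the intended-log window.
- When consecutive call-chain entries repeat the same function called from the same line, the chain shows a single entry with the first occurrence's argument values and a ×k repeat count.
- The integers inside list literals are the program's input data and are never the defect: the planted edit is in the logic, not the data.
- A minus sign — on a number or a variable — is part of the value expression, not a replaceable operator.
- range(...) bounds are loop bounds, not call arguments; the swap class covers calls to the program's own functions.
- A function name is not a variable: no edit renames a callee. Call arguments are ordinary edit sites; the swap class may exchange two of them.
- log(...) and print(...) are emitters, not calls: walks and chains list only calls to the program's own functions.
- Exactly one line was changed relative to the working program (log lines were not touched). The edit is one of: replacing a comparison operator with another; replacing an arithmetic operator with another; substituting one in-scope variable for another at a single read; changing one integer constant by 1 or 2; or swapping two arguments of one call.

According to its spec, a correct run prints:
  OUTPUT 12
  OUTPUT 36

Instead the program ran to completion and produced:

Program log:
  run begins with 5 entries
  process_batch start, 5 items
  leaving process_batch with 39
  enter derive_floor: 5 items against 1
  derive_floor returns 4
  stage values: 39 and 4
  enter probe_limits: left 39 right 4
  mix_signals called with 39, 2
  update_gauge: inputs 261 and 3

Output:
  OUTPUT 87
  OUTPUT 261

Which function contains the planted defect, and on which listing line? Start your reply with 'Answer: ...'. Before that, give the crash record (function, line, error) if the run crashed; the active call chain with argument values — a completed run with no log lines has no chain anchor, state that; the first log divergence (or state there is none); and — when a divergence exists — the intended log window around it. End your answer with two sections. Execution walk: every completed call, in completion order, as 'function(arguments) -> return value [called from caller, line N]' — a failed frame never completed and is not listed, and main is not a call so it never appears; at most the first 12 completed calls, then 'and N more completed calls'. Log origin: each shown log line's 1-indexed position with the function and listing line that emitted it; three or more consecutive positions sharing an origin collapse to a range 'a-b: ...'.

Answer: the defect is in probe_limits at line 27.
Key observation: Position 8 is the first bad log line: 'mix_signals called with 39, 2' should read 'mix_signals called with 39, 35'.
Call chain: main -> update_gauge(261, 3) (called at line 43).
First divergence: position 8 — the shown line 'mix_signals called with 39, 2' should read 'mix_signals called with 39, 35'.
Intended log window:
  6: stage values: 39 and 4
  7: enter probe_limits: left 39 right 4
  8: mix_signals called with 39, 35
  9: update_gauge: inputs 36 and 3
Execution walk:
  process_batch([10, 1, 9, 11, 8]) -> 39  [called from main, line 39]
  derive_floor([10, 1, 9, 11, 8], 1) -> 4  [called from main, line 40]
  mix_signals(39, 2, 35) -> 261  [called from probe_limits, line 27]
  probe_limits(39, 4) -> 261  [called from main, line 42]
  update_gauge(261, 3) -> 87  [called from main, line 43]
Log origin:
  1: emitted by main (line 38)
  2: emitted by process_batch (line 2)
  3: emitted by process_batch (line 6)
  4: emitted by derive_floor (line 10)
  5: emitted by derive_floor (line 15)
  6: emitted by main (line 41)
  7: emitted by probe_limits (line 24)
  8: emitted by mix_signals (line 19)
  9: emitted by update_gauge (line 30)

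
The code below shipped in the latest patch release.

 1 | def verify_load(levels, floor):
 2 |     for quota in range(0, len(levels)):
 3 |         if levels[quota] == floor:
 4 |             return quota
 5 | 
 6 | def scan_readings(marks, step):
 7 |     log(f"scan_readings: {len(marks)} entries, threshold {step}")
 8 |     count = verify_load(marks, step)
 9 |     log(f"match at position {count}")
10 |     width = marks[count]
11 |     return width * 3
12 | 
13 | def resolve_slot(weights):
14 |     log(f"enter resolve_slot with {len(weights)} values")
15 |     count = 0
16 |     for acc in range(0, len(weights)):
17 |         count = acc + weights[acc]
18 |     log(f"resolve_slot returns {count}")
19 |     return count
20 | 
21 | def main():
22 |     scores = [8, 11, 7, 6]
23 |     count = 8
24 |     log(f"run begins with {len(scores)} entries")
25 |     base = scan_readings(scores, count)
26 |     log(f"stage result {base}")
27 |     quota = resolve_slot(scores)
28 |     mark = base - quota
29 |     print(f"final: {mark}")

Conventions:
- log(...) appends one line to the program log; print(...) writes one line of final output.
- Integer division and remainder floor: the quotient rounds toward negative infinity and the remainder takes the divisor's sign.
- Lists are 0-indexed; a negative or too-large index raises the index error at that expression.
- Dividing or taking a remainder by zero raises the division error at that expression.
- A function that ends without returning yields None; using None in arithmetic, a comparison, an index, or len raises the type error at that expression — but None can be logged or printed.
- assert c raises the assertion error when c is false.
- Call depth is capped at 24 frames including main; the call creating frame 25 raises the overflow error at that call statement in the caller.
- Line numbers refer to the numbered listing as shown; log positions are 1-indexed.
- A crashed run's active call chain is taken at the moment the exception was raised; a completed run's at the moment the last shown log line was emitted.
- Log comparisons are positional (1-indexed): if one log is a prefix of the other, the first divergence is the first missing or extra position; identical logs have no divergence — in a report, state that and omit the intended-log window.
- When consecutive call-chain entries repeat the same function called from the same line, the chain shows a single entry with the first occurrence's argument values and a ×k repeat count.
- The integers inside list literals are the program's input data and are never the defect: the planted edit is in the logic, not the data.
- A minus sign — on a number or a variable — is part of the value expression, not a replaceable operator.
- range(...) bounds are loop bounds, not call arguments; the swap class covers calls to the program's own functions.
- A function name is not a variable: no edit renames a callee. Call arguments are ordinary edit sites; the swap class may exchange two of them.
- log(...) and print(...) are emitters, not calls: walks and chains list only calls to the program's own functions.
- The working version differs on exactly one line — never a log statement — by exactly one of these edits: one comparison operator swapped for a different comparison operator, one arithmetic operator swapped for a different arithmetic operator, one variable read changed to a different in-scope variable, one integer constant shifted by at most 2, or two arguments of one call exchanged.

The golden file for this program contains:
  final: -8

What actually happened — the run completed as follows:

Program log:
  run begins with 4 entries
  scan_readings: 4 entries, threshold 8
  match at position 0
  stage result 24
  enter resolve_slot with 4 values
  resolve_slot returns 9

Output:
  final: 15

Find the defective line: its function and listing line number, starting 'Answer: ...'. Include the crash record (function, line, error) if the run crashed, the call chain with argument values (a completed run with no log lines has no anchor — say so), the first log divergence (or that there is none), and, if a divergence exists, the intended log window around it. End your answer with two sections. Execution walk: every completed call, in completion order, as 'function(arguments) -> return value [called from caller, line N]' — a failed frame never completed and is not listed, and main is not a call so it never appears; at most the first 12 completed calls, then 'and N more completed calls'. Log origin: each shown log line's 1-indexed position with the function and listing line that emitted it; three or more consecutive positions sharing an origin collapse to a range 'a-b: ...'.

Answer: the defect is in resolve_slot at line 17.
The tell: The earliest visible damage is log position 6 — 'resolve_slot returns 9' rather than the intended 'resolve_slot returns 32'.
Call chain: main -> resolve_slot([8, 11, 7, 6]) (called at line 27).
First divergence: position 6; shown 'resolve_slot returns 9' vs intended 'resolve_slot returns 32'.
Intended log window:
  4: stage result 24
  5: enter resolve_slot with 4 values
  6: resolve_slot returns 32
Execution walk:
  verify_load([8, 11, 7, 6], 8) -> 0  [called from scan_readings, line 8]
  scan_readings([8, 11, 7, 6], 8) -> 24  [called from main, line 25]
  resolve_slot([8, 11, 7, 6]) -> 9  [called from main, line 27]
Origin of each log line:
  1: logged in main at line 24
  2: logged in scan_readings at line 7
  3: logged in scan_readings at line 9
  4: logged in main at line 26
  5: logged in resolve_slot at line 14
  6: logged in resolve_slot at line 18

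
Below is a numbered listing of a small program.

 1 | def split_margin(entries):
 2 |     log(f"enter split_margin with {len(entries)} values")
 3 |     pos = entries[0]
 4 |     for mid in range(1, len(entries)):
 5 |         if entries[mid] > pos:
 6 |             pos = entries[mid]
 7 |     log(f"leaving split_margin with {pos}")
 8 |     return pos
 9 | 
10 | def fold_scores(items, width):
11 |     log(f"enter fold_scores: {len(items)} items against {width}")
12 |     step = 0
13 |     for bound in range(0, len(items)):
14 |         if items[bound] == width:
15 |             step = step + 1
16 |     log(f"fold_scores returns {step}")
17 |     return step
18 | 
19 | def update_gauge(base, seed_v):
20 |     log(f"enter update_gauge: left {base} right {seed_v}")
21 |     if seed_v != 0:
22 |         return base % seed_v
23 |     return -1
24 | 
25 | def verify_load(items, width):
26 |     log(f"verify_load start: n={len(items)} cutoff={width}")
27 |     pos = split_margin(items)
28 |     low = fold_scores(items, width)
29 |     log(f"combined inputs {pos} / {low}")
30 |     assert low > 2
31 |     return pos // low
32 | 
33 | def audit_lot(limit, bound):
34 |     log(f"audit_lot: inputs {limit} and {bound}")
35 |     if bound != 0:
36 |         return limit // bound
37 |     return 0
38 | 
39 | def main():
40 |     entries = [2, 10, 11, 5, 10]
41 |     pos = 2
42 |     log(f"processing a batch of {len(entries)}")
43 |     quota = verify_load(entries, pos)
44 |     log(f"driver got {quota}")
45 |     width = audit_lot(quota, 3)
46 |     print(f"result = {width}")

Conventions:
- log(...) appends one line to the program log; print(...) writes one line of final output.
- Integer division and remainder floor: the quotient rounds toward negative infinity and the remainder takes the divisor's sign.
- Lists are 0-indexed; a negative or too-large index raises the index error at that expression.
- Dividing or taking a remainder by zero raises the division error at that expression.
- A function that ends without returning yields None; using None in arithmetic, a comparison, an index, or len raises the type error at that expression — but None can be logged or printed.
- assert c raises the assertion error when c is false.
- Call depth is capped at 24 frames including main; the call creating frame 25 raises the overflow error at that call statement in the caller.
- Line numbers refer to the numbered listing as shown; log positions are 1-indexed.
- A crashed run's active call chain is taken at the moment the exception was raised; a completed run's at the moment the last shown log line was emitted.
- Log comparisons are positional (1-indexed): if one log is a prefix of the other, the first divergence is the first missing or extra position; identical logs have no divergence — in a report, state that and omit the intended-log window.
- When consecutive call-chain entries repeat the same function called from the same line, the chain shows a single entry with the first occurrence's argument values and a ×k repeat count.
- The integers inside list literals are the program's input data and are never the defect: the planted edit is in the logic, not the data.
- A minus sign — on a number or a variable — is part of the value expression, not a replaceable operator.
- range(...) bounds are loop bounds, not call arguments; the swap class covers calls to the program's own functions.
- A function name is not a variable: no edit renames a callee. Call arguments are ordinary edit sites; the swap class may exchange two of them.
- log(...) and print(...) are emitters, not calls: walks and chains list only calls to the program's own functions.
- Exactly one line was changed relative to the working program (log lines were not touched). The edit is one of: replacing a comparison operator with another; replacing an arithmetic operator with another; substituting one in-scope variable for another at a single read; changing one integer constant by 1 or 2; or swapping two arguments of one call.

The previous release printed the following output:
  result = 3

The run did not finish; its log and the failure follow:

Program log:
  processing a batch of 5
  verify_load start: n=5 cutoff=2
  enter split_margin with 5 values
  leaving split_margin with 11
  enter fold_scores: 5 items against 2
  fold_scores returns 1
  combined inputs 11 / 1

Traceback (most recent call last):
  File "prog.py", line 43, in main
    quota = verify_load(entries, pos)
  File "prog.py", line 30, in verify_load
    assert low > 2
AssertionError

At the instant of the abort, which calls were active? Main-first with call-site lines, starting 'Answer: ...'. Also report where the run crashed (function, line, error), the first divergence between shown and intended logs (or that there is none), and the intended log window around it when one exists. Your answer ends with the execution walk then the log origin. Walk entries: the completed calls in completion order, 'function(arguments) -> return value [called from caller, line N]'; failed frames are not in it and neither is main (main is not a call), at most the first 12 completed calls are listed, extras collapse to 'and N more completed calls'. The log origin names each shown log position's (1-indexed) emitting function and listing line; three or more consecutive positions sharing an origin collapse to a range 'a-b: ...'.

Answer: main -> verify_load (called at line 43).
Key observation: The faulty run's log stops after 7 lines; the working version's next line would be 'driver got 11'.
Crash: verify_load, line 30, AssertionError.
First divergence: position 8 (shown log ended at 7 lines; the working version continues: 'driver got 11').
Intended log window:
  6: fold_scores returns 1
  7: combined inputs 11 / 1
  8: driver got 11
  9: audit_lot: inputs 11 and 3
Execution walk:
  split_margin([2, 10, 11, 5, 10]) -> 11  [called from verify_load, line 27]
  fold_scores([2, 10, 11, 5, 10], 2) -> 1  [called from verify_load, line 28]
Origin of each log line:
  1: emitted by main (line 42)
  2: emitted by verify_load (line 26)
  3: emitted by split_margin (line 2)
  4: emitted by split_margin (line 7)
  5: emitted by fold_scores (line 11)
  6: emitted by fold_scores (line 16)
  7: emitted by verify_load (line 29)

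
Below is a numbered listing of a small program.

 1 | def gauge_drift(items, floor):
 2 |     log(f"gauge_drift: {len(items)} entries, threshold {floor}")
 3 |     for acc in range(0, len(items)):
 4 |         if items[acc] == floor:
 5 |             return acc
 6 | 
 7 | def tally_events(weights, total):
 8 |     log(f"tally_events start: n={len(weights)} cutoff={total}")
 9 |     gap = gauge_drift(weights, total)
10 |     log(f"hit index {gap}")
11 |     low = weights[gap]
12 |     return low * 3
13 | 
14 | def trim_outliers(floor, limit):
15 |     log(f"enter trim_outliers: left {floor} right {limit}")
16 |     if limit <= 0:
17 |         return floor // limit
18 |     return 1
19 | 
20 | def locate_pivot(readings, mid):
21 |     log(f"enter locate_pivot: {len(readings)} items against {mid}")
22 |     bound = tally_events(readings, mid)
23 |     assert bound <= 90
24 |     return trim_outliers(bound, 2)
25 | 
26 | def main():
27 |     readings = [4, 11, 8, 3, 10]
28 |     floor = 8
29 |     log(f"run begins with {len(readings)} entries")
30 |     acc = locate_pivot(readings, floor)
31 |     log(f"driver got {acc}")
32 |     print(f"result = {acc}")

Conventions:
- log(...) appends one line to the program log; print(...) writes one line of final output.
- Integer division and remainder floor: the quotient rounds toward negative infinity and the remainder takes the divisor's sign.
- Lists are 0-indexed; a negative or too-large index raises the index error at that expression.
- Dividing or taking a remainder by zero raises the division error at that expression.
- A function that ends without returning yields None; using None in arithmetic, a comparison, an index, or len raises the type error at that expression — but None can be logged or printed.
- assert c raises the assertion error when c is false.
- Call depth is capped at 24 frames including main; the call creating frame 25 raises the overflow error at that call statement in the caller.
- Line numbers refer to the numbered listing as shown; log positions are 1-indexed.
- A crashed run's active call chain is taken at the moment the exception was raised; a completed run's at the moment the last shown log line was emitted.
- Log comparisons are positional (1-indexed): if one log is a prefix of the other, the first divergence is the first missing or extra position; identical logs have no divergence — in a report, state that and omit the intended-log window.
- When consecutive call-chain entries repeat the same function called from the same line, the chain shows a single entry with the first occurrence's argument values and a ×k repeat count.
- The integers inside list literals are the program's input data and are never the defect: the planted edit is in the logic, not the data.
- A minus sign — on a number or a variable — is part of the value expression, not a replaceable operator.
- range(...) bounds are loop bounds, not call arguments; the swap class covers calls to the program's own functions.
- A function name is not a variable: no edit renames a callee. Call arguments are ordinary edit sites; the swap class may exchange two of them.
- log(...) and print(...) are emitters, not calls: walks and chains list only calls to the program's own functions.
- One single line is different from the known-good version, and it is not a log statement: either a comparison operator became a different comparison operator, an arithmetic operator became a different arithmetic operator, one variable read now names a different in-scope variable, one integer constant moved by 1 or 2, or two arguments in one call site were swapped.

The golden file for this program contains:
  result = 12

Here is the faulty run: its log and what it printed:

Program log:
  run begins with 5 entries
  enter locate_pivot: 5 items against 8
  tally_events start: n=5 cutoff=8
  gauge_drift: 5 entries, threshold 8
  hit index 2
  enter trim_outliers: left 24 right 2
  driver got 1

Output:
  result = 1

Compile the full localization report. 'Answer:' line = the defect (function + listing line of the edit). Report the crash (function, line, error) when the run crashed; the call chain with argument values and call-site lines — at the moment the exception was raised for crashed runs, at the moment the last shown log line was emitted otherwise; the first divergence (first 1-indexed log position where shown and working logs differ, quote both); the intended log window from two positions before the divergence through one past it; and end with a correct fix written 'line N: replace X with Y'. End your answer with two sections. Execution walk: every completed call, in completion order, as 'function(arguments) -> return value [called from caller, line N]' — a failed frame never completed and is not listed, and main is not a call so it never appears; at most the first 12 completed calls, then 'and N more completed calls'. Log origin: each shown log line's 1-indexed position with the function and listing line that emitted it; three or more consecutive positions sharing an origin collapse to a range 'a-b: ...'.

Answer: the defect is in trim_outliers at line 16.
Key fact: Everything matches until log position 7, which reads 'driver got 1' in place of 'driver got 12'.
Call chain: main.
First divergence: position 7 — the shown line 'driver got 1' should read 'driver got 12'.
Intended log window:
  5: hit index 2
  6: enter trim_outliers: left 24 right 2
  7: driver got 12
Execution walk:
  gauge_drift([4, 11, 8, 3, 10], 8) -> 2  [called from tally_events, line 9]
  tally_events([4, 11, 8, 3, 10], 8) -> 24  [called from locate_pivot, line 22]
  trim_outliers(24, 2) -> 1  [called from locate_pivot, line 24]
  locate_pivot([4, 11, 8, 3, 10], 8) -> 1  [called from main, line 30]
Log origins:
  1 — main, line 29
  2 — locate_pivot, line 21
  3 — tally_events, line 8
  4 — gauge_drift, line 2
  5 — tally_events, line 10
  6 — trim_outliers, line 15
  7 — main, line 31
A correct fix: line 16: replace `<=` with `!=`.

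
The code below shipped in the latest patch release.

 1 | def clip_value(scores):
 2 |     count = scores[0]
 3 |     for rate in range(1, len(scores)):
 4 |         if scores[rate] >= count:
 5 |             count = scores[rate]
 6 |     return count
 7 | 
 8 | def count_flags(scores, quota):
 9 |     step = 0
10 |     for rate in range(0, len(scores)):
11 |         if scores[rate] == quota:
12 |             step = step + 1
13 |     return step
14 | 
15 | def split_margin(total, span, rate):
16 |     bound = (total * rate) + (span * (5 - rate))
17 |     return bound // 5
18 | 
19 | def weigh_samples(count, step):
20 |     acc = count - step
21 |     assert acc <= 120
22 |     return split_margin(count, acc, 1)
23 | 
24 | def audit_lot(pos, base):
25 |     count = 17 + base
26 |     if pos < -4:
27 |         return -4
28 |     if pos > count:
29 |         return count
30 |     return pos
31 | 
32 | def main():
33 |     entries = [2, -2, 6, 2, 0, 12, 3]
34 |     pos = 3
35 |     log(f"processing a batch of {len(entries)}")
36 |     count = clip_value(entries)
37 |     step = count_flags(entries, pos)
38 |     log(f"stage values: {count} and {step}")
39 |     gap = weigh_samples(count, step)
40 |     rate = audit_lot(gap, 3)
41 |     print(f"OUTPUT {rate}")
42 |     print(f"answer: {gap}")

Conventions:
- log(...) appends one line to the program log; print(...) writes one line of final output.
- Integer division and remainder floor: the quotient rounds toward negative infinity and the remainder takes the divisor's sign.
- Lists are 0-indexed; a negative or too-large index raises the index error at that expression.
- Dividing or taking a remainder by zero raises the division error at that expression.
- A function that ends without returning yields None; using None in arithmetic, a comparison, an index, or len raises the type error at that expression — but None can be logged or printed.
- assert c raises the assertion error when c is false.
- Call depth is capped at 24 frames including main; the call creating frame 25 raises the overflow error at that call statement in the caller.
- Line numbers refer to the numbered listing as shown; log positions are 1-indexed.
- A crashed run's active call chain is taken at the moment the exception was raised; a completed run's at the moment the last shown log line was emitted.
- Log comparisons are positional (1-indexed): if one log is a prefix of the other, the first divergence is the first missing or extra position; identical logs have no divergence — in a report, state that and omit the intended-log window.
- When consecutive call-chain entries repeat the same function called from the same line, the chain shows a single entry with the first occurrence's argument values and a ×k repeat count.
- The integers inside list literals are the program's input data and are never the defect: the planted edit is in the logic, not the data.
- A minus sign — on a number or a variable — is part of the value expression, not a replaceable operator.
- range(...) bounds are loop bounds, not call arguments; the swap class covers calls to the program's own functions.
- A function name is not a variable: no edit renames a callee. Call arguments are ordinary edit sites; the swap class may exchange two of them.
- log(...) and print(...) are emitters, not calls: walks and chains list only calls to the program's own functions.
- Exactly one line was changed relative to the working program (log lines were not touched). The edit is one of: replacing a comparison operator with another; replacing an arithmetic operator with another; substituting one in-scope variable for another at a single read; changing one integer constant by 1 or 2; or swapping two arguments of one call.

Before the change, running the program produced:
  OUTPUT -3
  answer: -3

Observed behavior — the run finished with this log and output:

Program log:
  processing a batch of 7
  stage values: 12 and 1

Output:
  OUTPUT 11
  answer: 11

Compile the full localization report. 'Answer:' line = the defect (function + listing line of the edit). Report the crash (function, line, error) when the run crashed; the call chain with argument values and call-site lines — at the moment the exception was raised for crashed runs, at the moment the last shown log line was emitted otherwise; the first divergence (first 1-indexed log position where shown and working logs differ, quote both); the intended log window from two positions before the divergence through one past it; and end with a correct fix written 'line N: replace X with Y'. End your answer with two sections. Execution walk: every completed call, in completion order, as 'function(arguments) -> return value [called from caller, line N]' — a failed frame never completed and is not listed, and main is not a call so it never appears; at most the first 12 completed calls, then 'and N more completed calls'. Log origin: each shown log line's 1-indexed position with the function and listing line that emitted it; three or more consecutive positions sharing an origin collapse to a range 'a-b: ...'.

Answer: the defect is in clip_value at line 4.
Key fact: Log line 2 is where behavior first shows: 'stage values: 12 and 1' appears instead of 'stage values: -2 and 1'.
Call chain: main.
First divergence: at position 2 the run shows 'stage values: 12 and 1' where the working version logs 'stage values: -2 and 1'.
Intended log window:
  1: processing a batch of 7
  2: stage values: -2 and 1
Execution walk:
  clip_value([2, -2, 6, 2, 0, 12, 3]) -> 12  [called from main, line 36]
  count_flags([2, -2, 6, 2, 0, 12, 3], 3) -> 1  [called from main, line 37]
  split_margin(12, 11, 1) -> 11  [called from weigh_samples, line 22]
  weigh_samples(12, 1) -> 11  [called from main, line 39]
  audit_lot(11, 3) -> 11  [called from main, line 40]
Origin of each log line:
  1: logged in main at line 35
  2: logged in main at line 38
A correct fix: line 4: replace `>=` with `<`.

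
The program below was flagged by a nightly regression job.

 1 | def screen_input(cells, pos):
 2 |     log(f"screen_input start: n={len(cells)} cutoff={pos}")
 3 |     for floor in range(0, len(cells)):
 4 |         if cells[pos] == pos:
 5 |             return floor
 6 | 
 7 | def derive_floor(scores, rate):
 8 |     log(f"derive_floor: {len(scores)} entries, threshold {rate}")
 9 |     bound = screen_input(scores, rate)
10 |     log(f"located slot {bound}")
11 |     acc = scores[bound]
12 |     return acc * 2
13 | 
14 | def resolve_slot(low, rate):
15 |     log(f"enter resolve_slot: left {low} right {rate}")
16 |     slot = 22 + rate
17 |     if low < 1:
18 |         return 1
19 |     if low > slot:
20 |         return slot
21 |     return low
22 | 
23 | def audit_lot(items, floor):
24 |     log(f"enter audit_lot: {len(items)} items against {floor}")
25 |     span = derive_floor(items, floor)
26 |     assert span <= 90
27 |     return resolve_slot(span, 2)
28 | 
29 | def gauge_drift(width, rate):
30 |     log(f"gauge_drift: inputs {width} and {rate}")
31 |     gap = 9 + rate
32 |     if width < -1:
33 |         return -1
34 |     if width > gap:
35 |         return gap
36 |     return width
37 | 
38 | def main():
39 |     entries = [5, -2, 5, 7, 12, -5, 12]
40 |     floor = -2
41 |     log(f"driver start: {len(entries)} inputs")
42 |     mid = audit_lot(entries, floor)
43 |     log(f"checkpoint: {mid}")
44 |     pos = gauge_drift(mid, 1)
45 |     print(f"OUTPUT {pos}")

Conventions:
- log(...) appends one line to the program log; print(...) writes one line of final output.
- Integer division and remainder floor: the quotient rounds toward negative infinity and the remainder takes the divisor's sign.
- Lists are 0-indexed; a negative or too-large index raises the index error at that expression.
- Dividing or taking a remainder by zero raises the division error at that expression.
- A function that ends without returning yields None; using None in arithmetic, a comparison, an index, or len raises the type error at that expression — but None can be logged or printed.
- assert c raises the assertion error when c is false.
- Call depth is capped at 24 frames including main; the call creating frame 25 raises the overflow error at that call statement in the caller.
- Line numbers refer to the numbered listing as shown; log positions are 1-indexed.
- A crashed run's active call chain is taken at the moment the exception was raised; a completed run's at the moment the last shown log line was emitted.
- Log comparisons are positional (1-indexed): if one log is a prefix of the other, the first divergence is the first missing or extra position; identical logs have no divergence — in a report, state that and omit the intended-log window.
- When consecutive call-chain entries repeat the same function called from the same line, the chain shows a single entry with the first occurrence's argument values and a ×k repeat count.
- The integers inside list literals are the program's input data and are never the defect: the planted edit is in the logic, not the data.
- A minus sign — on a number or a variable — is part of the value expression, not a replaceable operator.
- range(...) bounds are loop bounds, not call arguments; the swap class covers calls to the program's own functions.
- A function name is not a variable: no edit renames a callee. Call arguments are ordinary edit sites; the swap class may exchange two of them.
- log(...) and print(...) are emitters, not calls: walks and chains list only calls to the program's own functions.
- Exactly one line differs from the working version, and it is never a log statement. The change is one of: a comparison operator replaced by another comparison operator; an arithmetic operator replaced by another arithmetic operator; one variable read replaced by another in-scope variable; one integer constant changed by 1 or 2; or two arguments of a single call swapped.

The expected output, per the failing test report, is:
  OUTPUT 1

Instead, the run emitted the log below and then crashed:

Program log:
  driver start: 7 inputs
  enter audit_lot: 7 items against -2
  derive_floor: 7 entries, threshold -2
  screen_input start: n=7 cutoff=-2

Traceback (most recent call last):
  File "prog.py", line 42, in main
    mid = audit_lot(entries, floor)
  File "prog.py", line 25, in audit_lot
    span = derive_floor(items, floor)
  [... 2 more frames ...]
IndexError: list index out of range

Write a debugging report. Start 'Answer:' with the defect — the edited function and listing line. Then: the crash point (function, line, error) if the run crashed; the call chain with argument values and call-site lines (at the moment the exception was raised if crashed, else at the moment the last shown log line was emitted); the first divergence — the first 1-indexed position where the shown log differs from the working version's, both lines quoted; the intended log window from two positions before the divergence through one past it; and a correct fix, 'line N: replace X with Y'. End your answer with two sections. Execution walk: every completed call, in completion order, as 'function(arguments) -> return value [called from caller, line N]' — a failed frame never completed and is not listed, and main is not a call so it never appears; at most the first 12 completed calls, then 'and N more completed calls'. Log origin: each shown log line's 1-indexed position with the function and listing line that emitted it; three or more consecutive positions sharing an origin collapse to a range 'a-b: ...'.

Answer: the defect is in screen_input at line 4.
The tell: The log ends early — 4 lines, where the working version next logs 'located slot 1'.
Crash: screen_input, line 4, IndexError.
Call chain: main -> audit_lot([5, -2, 5, 7, 12, -5, 12], -2) (called at line 42) -> derive_floor([5, -2, 5, 7, 12, -5, 12], -2) (called at line 25) -> screen_input([5, -2, 5, 7, 12, -5, 12], -2) (called at line 9).
First divergence: position 5 — the faulty run's log ends after 4 lines; the working version continues with 'located slot 1'.
Intended log window:
  3: derive_floor: 7 entries, threshold -2
  4: screen_input start: n=7 cutoff=-2
  5: located slot 1
  6: enter resolve_slot: left -4 right 2
Execution walk:
  (no call completed)
Origin of each log line:
  1: from main, line 41
  2: from audit_lot, line 24
  3: from derive_floor, line 8
  4: from screen_input, line 2
A correct fix: line 4: replace `cells[pos]` with `cells[floor]`.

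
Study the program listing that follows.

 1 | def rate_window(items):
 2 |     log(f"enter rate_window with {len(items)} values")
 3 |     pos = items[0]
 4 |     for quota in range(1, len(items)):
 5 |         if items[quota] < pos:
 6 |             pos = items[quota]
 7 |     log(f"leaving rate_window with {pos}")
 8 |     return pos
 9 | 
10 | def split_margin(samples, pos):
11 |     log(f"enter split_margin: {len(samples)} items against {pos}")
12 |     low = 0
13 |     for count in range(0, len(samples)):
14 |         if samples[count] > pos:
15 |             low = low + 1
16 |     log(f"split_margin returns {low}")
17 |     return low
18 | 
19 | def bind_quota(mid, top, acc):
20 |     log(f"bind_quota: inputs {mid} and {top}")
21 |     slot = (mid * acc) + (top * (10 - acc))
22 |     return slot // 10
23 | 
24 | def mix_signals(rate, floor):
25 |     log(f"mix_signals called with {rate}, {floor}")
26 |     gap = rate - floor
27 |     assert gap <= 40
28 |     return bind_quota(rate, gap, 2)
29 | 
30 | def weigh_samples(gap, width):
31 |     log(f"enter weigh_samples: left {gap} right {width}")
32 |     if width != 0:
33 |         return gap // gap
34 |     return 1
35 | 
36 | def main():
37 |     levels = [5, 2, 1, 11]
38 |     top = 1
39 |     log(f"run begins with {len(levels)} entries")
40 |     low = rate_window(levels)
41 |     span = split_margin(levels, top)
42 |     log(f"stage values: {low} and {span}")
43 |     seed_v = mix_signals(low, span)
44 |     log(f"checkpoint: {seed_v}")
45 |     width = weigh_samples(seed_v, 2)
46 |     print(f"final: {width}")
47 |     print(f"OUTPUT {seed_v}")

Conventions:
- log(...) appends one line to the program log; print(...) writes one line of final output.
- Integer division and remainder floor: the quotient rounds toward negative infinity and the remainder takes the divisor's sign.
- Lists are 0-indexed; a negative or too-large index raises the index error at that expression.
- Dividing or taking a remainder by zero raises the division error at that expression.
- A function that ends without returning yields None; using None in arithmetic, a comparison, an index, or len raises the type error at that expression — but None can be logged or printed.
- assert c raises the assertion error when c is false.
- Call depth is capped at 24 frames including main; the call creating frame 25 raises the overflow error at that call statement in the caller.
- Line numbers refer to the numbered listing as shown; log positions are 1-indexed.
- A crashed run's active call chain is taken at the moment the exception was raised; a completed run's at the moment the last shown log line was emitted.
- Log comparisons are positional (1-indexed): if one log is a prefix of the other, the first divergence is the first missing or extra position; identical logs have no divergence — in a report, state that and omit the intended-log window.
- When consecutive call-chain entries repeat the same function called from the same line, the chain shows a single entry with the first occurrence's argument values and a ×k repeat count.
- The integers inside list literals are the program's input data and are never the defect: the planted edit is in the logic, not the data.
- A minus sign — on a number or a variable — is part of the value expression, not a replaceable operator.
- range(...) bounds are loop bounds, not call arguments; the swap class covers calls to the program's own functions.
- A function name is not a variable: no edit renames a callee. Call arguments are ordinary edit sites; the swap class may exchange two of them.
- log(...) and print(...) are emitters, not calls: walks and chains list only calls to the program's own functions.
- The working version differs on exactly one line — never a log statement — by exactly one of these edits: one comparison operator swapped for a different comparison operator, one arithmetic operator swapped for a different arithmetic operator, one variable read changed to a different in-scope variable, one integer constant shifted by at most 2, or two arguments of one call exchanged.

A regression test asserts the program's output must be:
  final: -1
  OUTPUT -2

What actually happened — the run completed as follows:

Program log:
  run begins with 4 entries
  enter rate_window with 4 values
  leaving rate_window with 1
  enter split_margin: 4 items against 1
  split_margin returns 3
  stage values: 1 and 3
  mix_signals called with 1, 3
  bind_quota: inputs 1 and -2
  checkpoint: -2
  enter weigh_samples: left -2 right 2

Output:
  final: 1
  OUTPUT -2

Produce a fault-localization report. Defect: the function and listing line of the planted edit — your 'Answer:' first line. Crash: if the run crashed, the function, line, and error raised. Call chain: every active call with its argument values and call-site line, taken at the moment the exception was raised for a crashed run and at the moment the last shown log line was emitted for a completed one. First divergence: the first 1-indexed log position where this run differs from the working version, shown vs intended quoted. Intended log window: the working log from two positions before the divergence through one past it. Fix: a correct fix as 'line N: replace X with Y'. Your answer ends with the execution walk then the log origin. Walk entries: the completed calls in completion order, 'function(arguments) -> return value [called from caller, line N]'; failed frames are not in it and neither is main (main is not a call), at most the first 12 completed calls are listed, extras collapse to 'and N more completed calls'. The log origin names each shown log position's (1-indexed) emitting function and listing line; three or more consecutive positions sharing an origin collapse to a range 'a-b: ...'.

Answer: the defect is in weigh_samples at line 33.
Key observation: Log streams are identical — the defect surfaces only in the printed output.
Call chain: main -> weigh_samples(-2, 2) (called at line 45).
First divergence: none (the log streams are identical).
Execution walk:
  rate_window([5, 2, 1, 11]) -> 1  [called from main, line 40]
  split_margin([5, 2, 1, 11], 1) -> 3  [called from main, line 41]
  bind_quota(1, -2, 2) -> -2  [called from mix_signals, line 28]
  mix_signals(1, 3) -> -2  [called from main, line 43]
  weigh_samples(-2, 2) -> 1  [called from main, line 45]
Log origin:
  1: logged in main at line 39
  2: logged in rate_window at line 2
  3: logged in rate_window at line 7
  4: logged in split_margin at line 11
  5: logged in split_margin at line 16
  6: logged in main at line 42
  7: logged in mix_signals at line 25
  8: logged in bind_quota at line 20
  9: logged in main at line 44
  10: logged in weigh_samples at line 31
A correct fix: line 33: replace `gap // gap` with `gap // width`.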